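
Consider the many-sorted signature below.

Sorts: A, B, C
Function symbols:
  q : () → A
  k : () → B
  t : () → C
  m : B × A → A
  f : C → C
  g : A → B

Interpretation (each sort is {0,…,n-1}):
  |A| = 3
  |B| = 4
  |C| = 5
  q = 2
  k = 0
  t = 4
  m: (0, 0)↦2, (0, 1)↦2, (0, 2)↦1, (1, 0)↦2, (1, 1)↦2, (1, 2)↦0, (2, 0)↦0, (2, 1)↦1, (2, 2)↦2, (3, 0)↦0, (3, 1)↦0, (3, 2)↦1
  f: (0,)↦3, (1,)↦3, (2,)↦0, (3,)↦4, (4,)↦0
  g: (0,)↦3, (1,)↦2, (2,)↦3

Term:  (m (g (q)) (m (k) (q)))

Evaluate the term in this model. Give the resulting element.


  q = 2
  (g (q)) = g(2,) = 3
  k = 0
  q = 2
  (m (k) (q)) = m(0, 2) = 1
  (m (g (q)) (m (k) (q))) = m(3, 1) = 0

value = 0


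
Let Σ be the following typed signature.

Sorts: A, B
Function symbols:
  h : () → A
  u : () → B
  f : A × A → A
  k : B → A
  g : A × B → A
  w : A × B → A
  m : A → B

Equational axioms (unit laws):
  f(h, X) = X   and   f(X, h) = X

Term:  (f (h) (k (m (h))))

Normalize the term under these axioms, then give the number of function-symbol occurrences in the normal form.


size = 3

1. (f (h) (k (m (h))))  →  (k (m (h)))
normal form: (k (m (h)))


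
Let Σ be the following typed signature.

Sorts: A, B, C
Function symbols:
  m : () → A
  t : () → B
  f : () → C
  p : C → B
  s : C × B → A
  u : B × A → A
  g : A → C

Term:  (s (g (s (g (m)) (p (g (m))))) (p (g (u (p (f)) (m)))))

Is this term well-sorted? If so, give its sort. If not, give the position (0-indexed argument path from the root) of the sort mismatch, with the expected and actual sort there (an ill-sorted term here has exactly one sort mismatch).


        (m) : A
      (g (m)) : C
          (m) : A
        (g (m)) : C
      (p (g (m))) : B
    (s (g (m)) (p (g (m)))) : A
  (g (s (g (m)) (p (g (m))))) : C
          (f) : C
        (p (f)) : B
        (m) : A
      (u (p (f)) (m)) : A
    (g (u (p (f)) (m))) : C
  (p (g (u (p (f)) (m)))) : B
(s (g (s (g (m)) (p (g (m))))) (p (g (u (p (f)) (m))))) : A

well-sorted; sort = A


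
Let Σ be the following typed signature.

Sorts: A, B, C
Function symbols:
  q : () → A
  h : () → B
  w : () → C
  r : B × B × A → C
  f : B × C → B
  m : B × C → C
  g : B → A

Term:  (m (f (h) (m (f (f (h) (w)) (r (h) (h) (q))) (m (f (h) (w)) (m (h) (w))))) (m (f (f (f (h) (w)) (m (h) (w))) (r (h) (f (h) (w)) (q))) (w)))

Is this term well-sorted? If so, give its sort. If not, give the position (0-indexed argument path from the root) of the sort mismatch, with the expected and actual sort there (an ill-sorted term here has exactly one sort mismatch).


    (h) : B
          (h) : B
          (w) : C
        (f (h) (w)) : B
          (h) : B
          (h) : B
          (q) : A
        (r (h) (h) (q)) : C
      (f (f (h) (w)) (r (h) (h) (q))) : B
          (h) : B
          (w) : C
        (f (h) (w)) : B
          (h) : B
          (w) : C
        (m (h) (w)) : C
      (m (f (h) (w)) (m (h) (w))) : C
    (m (f (f (h) (w)) (r (h) (h) (q))) (m (f (h) (w)) (m (h) (w)))) : C
  (f (h) (m (f (f (h) (w)) (r (h) (h) (q))) (m (f (h) (w)) (m (h) (w))))) : B
          (h) : B
          (w) : C
        (f (h) (w)) : B
          (h) : B
          (w) : C
        (m (h) (w)) : C
      (f (f (h) (w)) (m (h) (w))) : B
        (h) : B
          (h) : B
          (w) : C
        (f (h) (w)) : B
        (q) : A
      (r (h) (f (h) (w)) (q)) : C
    (f (f (f (h) (w)) (m (h) (w))) (r (h) (f (h) (w)) (q))) : B
    (w) : C
  (m (f (f (f (h) (w)) (m (h) (w))) (r (h) (f (h) (w)) (q))) (w)) : C
(m (f (h) (m (f (f (h) (w)) (r (h) (h) (q))) (m (f (h) (w)) (m (h) (w))))) (m (f (f (f (h) (w)) (m (h) (w))) (r (h) (f (h) (w)) (q))) (w))) : C

well-sorted; sort = C


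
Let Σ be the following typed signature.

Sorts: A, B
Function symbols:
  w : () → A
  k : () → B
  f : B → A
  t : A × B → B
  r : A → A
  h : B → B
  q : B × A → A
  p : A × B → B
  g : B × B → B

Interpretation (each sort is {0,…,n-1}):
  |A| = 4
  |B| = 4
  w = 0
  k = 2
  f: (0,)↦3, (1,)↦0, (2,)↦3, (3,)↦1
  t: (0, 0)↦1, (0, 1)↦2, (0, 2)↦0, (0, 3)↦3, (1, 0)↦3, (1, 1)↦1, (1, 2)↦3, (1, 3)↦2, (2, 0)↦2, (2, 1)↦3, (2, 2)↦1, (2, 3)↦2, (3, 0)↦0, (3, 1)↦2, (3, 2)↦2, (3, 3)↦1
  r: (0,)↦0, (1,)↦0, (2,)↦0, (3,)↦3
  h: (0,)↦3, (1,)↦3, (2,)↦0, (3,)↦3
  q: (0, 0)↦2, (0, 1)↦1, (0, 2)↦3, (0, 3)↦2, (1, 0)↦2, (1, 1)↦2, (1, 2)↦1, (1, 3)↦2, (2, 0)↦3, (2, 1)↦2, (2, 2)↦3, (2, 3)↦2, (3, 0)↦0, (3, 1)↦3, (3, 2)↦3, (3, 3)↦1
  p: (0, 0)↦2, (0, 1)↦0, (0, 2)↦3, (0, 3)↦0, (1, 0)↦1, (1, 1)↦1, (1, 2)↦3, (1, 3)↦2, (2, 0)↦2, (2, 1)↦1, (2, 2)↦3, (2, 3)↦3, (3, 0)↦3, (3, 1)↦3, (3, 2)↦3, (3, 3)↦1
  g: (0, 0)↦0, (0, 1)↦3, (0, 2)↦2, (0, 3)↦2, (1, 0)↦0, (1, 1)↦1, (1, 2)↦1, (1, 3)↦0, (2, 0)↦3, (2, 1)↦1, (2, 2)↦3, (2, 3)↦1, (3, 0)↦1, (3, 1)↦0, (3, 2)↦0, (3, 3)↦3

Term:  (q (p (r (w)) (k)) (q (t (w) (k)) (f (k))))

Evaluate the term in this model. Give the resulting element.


value = 3

  w = 0
  (r (w)) = r(0,) = 0
  k = 2
  (p (r (w)) (k)) = p(0, 2) = 3
  w = 0
  k = 2
  (t (w) (k)) = t(0, 2) = 0
  k = 2
  (f (k)) = f(2,) = 3
  (q (t (w) (k)) (f (k))) = q(0, 3) = 2
  (q (p (r (w)) (k)) (q (t (w) (k)) (f (k)))) = q(3, 2) = 3


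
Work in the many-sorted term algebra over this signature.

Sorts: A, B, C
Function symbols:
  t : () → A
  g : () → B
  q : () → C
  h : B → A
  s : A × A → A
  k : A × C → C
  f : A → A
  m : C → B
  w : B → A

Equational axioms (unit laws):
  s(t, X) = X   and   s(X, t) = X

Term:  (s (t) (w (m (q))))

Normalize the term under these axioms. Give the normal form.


normal form = (w (m (q)))

1. (s (t) (w (m (q))))  →  (w (m (q)))


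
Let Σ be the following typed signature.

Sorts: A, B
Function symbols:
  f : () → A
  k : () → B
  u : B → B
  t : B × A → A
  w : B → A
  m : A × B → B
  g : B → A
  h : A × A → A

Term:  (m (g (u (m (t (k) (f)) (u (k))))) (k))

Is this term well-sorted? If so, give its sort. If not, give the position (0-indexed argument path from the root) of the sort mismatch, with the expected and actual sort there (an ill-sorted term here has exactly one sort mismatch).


well-sorted; sort = B

          (k) : B
          (f) : A
        (t (k) (f)) : A
          (k) : B
        (u (k)) : B
      (m (t (k) (f)) (u (k))) : B
    (u (m (t (k) (f)) (u (k)))) : B
  (g (u (m (t (k) (f)) (u (k))))) : A
  (k) : B
(m (g (u (m (t (k) (f)) (u (k))))) (k)) : B


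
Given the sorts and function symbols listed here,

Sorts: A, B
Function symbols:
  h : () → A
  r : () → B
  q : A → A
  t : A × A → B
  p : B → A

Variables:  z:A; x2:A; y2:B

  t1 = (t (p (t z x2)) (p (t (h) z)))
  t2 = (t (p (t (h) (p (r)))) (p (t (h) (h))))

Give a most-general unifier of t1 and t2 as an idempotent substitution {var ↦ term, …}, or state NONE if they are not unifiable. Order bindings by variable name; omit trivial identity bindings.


{x2 ↦ (p (r)), z ↦ (h)}


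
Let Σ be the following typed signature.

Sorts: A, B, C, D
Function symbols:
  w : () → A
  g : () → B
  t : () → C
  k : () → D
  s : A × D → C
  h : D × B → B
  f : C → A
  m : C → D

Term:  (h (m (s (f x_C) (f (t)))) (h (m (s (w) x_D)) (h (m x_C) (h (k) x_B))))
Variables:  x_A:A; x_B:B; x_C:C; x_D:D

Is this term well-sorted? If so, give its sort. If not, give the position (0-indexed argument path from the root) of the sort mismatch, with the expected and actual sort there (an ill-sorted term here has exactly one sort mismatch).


        x_C : C
      (f x_C) : A
        (t) : C
      (f (t)) : A
    (s (f x_C) (f (t))) : ✗ arg 1 at [0, 0, 1] has sort A, expected D
        (w) : A
        x_D : D
      (s (w) x_D) : C
    (m (s (w) x_D)) : D
        x_C : C
      (m x_C) : D
        (k) : D
        x_B : B
      (h (k) x_B) : B
    (h (m x_C) (h (k) x_B)) : B
  (h (m (s (w) x_D)) (h (m x_C) (h (k) x_B))) : B

ill-sorted at position [0, 0, 1]: expected D, got A


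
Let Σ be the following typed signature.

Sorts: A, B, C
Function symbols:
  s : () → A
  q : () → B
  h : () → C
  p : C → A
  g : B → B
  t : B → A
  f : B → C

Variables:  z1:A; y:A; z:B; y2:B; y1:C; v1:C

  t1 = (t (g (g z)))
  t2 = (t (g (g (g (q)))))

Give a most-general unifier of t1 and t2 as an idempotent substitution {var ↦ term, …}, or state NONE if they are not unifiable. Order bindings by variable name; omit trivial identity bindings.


{z ↦ (g (q))}


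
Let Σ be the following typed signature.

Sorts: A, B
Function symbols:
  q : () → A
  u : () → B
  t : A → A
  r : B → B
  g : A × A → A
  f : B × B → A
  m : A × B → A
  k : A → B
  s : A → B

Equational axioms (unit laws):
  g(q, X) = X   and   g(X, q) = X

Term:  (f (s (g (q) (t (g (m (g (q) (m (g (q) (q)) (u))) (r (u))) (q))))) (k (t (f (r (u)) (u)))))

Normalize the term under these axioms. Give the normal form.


normal form = (f (s (t (m (m (q) (u)) (r (u))))) (k (t (f (r (u)) (u)))))

1. (f (s (g (q) (t (g (m (g (q) (m (g (q) (q)) (u))) (r (u))) (q))))) (k (t (f (r (u)) (u)))))  →  (f (s (t (g (m (g (q) (m (g (q) (q)) (u))) (r (u))) (q)))) (k (t (f (r (u)) (u)))))
2. (f (s (t (g (m (g (q) (m (g (q) (q)) (u))) (r (u))) (q)))) (k (t (f (r (u)) (u)))))  →  (f (s (t (m (g (q) (m (g (q) (q)) (u))) (r (u))))) (k (t (f (r (u)) (u)))))
3. (f (s (t (m (g (q) (m (g (q) (q)) (u))) (r (u))))) (k (t (f (r (u)) (u)))))  →  (f (s (t (m (m (g (q) (q)) (u)) (r (u))))) (k (t (f (r (u)) (u)))))
4. (f (s (t (m (m (g (q) (q)) (u)) (r (u))))) (k (t (f (r (u)) (u)))))  →  (f (s (t (m (m (q) (u)) (r (u))))) (k (t (f (r (u)) (u)))))


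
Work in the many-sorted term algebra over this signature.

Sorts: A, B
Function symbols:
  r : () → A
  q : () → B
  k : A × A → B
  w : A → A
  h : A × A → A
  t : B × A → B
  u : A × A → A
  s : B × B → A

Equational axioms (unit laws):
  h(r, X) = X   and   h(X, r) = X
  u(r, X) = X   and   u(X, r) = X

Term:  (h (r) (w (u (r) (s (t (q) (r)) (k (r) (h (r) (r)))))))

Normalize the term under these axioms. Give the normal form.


normal form = (w (s (t (q) (r)) (k (r) (r))))

1. (h (r) (w (u (r) (s (t (q) (r)) (k (r) (h (r) (r)))))))  →  (w (u (r) (s (t (q) (r)) (k (r) (h (r) (r))))))
2. (w (u (r) (s (t (q) (r)) (k (r) (h (r) (r))))))  →  (w (s (t (q) (r)) (k (r) (h (r) (r)))))
3. (w (s (t (q) (r)) (k (r) (h (r) (r)))))  →  (w (s (t (q) (r)) (k (r) (r))))


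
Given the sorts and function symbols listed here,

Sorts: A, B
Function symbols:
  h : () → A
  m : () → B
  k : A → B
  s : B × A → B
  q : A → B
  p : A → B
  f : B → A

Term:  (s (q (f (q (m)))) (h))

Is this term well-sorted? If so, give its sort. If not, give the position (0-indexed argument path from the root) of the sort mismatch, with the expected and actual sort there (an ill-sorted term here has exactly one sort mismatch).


        (m) : B
      (q (m)) : ✗ arg 0 at [0, 0, 0, 0] has sort B, expected A
  (h) : A

ill-sorted at position [0, 0, 0, 0]: expected A, got B


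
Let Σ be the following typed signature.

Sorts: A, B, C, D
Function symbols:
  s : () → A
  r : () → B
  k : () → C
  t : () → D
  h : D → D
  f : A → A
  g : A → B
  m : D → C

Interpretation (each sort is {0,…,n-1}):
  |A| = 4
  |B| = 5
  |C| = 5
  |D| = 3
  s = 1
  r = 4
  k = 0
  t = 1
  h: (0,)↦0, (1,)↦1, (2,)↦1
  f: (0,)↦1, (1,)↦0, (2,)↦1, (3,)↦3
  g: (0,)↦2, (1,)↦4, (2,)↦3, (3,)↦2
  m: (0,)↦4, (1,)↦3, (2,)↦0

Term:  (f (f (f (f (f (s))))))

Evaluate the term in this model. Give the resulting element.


  s = 1
  (f (s)) = f(1,) = 0
  (f (f (s))) = f(0,) = 1
  (f (f (f (s)))) = f(1,) = 0
  (f (f (f (f (s))))) = f(0,) = 1
  (f (f (f (f (f (s)))))) = f(1,) = 0

value = 0


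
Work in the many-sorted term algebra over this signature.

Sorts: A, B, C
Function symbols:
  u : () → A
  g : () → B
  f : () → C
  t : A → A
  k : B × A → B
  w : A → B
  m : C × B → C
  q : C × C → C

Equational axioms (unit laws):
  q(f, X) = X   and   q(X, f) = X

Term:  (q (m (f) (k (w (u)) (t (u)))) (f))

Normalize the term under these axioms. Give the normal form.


1. (q (m (f) (k (w (u)) (t (u)))) (f))  →  (m (f) (k (w (u)) (t (u))))

normal form = (m (f) (k (w (u)) (t (u))))


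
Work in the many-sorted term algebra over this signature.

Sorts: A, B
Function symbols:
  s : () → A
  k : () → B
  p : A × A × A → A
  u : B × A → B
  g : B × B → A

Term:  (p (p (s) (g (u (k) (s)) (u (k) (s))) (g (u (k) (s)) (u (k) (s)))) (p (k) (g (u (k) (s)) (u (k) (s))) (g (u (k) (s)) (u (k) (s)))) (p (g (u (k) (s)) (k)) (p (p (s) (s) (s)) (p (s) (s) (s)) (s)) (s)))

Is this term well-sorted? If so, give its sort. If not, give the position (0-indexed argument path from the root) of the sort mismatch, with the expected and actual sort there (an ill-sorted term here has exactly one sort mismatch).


ill-sorted at position [1, 0]: expected A, got B

    (s) : A
        (k) : B
        (s) : A
      (u (k) (s)) : B
        (k) : B
        (s) : A
      (u (k) (s)) : B
    (g (u (k) (s)) (u (k) (s))) : A
        (k) : B
        (s) : A
      (u (k) (s)) : B
        (k) : B
        (s) : A
      (u (k) (s)) : B
    (g (u (k) (s)) (u (k) (s))) : A
  (p (s) (g (u (k) (s)) (u (k) (s))) (g (u (k) (s)) (u (k) (s)))) : A
    (k) : B
        (k) : B
        (s) : A
      (u (k) (s)) : B
        (k) : B
        (s) : A
      (u (k) (s)) : B
    (g (u (k) (s)) (u (k) (s))) : A
        (k) : B
        (s) : A
      (u (k) (s)) : B
        (k) : B
        (s) : A
      (u (k) (s)) : B
    (g (u (k) (s)) (u (k) (s))) : A
  (p (k) (g (u (k) (s)) (u (k) (s))) (g (u (k) (s)) (u (k) (s)))) : ✗ arg 0 at [1, 0] has sort B, expected A
        (k) : B
        (s) : A
      (u (k) (s)) : B
      (k) : B
    (g (u (k) (s)) (k)) : A
        (s) : A
        (s) : A
        (s) : A
      (p (s) (s) (s)) : A
        (s) : A
        (s) : A
        (s) : A
      (p (s) (s) (s)) : A
      (s) : A
    (p (p (s) (s) (s)) (p (s) (s) (s)) (s)) : A
    (s) : A
  (p (g (u (k) (s)) (k)) (p (p (s) (s) (s)) (p (s) (s) (s)) (s)) (s)) : A


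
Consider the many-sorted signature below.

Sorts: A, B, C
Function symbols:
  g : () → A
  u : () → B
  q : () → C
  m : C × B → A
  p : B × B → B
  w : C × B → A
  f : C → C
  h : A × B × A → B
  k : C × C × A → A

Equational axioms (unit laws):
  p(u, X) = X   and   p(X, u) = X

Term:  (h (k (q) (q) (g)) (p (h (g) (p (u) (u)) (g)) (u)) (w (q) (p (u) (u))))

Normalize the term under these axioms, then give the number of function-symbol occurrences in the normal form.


size = 12

1. (h (k (q) (q) (g)) (p (h (g) (p (u) (u)) (g)) (u)) (w (q) (p (u) (u))))  →  (h (k (q) (q) (g)) (h (g) (p (u) (u)) (g)) (w (q) (p (u) (u))))
2. (h (k (q) (q) (g)) (h (g) (p (u) (u)) (g)) (w (q) (p (u) (u))))  →  (h (k (q) (q) (g)) (h (g) (u) (g)) (w (q) (p (u) (u))))
3. (h (k (q) (q) (g)) (h (g) (u) (g)) (w (q) (p (u) (u))))  →  (h (k (q) (q) (g)) (h (g) (u) (g)) (w (q) (u)))
normal form: (h (k (q) (q) (g)) (h (g) (u) (g)) (w (q) (u)))


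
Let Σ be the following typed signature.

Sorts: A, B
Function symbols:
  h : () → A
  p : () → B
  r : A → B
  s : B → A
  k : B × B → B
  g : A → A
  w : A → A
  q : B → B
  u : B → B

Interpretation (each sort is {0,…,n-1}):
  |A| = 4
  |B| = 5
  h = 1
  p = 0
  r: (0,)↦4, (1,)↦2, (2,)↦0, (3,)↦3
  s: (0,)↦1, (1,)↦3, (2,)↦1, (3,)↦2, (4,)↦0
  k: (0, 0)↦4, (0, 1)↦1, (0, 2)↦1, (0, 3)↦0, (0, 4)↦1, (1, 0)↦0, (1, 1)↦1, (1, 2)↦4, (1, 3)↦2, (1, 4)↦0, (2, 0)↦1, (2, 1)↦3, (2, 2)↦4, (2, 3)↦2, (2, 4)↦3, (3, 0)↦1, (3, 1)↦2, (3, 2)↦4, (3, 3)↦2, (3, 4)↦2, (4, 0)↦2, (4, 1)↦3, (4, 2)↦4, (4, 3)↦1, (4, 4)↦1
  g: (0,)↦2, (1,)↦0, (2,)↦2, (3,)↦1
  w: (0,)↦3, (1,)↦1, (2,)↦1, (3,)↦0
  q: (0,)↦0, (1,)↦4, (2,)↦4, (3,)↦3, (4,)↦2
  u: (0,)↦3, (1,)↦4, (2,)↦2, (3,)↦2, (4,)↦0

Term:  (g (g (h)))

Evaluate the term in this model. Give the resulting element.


  h = 1
  (g (h)) = g(1,) = 0
  (g (g (h))) = g(0,) = 2

value = 2


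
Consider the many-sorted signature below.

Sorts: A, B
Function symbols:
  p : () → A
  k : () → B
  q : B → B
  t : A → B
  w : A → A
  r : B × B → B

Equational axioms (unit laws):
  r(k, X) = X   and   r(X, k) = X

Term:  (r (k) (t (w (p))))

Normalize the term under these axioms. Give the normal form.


1. (r (k) (t (w (p))))  →  (t (w (p)))

normal form = (t (w (p)))


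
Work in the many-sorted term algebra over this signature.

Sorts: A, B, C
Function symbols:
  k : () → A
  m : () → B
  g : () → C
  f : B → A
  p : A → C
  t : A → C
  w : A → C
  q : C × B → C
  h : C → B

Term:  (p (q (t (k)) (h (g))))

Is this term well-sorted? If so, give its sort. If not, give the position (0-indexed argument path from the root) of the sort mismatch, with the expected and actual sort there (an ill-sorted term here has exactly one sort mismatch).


      (k) : A
    (t (k)) : C
      (g) : C
    (h (g)) : B
  (q (t (k)) (h (g))) : C
(p (q (t (k)) (h (g)))) : ✗ arg 0 at [0] has sort C, expected A

ill-sorted at position [0]: expected A, got C


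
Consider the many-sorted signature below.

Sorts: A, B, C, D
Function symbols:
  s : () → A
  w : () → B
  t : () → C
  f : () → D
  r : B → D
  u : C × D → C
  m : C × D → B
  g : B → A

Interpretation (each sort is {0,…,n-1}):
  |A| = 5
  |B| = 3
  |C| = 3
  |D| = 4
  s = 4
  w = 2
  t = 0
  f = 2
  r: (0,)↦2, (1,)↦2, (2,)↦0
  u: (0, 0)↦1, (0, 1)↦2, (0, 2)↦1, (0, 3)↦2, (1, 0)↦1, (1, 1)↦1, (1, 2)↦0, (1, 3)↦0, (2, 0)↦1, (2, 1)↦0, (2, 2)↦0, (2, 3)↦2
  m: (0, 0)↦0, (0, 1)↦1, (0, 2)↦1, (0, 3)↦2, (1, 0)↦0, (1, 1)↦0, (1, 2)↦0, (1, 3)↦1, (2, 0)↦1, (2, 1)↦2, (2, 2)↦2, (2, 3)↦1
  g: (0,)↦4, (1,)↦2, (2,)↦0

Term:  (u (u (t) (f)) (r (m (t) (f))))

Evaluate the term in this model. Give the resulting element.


value = 0

  t = 0
  f = 2
  (u (t) (f)) = u(0, 2) = 1
  t = 0
  f = 2
  (m (t) (f)) = m(0, 2) = 1
  (r (m (t) (f))) = r(1,) = 2
  (u (u (t) (f)) (r (m (t) (f)))) = u(1, 2) = 0


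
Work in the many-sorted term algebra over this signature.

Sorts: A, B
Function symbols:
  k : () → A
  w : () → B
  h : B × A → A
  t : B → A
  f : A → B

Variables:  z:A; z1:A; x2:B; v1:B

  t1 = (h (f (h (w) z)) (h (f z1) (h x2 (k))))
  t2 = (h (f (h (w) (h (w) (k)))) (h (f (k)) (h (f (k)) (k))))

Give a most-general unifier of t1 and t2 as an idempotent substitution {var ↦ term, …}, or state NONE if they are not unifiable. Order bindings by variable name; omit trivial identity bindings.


{x2 ↦ (f (k)), z ↦ (h (w) (k)), z1 ↦ (k)}


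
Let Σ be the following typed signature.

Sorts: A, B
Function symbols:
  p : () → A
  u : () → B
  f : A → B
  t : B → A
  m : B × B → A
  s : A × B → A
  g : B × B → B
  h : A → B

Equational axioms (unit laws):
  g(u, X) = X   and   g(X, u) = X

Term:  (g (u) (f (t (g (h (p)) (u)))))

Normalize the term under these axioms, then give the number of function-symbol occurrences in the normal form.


1. (g (u) (f (t (g (h (p)) (u)))))  →  (f (t (g (h (p)) (u))))
2. (f (t (g (h (p)) (u))))  →  (f (t (h (p))))
normal form: (f (t (h (p))))

size = 4


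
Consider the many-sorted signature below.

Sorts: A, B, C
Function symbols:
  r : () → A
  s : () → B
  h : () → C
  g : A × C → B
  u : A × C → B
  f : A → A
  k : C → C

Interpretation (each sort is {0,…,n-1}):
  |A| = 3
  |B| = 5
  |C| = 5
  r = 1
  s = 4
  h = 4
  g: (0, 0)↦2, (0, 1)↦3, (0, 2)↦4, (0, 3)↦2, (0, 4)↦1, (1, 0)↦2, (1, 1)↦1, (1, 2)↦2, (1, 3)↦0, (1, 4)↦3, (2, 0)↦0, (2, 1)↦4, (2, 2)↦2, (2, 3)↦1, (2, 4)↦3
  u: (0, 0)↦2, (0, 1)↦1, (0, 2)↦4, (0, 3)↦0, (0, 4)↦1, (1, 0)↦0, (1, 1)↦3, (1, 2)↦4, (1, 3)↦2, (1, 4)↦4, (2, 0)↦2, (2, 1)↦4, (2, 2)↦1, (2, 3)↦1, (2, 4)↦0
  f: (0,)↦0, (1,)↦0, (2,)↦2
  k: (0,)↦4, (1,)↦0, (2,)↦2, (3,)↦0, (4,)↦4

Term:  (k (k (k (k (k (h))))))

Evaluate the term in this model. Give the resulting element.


value = 4

  h = 4
  (k (h)) = k(4,) = 4
  (k (k (h))) = k(4,) = 4
  (k (k (k (h)))) = k(4,) = 4
  (k (k (k (k (h))))) = k(4,) = 4
  (k (k (k (k (k (h)))))) = k(4,) = 4


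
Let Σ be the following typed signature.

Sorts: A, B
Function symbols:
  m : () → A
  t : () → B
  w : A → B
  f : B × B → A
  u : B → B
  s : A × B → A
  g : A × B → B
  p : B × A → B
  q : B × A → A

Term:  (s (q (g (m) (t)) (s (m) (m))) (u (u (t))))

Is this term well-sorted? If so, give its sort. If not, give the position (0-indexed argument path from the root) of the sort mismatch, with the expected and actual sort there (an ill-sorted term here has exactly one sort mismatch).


      (m) : A
      (t) : B
    (g (m) (t)) : B
      (m) : A
      (m) : A
    (s (m) (m)) : ✗ arg 1 at [0, 1, 1] has sort A, expected B
      (t) : B
    (u (t)) : B
  (u (u (t))) : B

ill-sorted at position [0, 1, 1]: expected B, got A


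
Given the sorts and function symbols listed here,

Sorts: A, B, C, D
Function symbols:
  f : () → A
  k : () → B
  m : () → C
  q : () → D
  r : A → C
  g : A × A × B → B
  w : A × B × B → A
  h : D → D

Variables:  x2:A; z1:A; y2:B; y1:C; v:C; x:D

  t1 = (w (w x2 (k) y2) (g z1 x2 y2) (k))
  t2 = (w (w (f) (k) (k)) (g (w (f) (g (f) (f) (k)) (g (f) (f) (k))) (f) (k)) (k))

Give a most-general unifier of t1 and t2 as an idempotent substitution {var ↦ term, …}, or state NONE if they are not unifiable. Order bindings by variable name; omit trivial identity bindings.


{x2 ↦ (f), y2 ↦ (k), z1 ↦ (w (f) (g (f) (f) (k)) (g (f) (f) (k)))}


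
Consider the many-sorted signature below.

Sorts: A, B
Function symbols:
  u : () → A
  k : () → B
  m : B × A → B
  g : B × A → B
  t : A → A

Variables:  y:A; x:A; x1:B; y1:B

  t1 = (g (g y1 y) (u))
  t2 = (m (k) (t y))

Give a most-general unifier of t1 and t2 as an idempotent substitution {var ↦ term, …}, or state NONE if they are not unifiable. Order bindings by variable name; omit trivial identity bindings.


NONE (not unifiable)

head clash or occurs-check failure — not unifiable


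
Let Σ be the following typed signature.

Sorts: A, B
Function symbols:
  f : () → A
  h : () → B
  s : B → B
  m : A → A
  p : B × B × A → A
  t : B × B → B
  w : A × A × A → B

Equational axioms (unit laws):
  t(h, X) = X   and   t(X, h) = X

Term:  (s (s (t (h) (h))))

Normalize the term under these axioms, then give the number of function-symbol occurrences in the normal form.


1. (s (s (t (h) (h))))  →  (s (s (h)))
normal form: (s (s (h)))

size = 3


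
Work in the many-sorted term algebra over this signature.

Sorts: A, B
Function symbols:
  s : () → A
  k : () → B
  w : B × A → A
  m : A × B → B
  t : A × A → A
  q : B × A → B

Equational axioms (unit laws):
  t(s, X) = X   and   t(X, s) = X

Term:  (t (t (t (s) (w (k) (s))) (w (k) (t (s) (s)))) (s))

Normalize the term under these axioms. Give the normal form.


normal form = (t (w (k) (s)) (w (k) (s)))

1. (t (t (t (s) (w (k) (s))) (w (k) (t (s) (s)))) (s))  →  (t (t (s) (w (k) (s))) (w (k) (t (s) (s))))
2. (t (t (s) (w (k) (s))) (w (k) (t (s) (s))))  →  (t (w (k) (s)) (w (k) (t (s) (s))))
3. (t (w (k) (s)) (w (k) (t (s) (s))))  →  (t (w (k) (s)) (w (k) (s)))


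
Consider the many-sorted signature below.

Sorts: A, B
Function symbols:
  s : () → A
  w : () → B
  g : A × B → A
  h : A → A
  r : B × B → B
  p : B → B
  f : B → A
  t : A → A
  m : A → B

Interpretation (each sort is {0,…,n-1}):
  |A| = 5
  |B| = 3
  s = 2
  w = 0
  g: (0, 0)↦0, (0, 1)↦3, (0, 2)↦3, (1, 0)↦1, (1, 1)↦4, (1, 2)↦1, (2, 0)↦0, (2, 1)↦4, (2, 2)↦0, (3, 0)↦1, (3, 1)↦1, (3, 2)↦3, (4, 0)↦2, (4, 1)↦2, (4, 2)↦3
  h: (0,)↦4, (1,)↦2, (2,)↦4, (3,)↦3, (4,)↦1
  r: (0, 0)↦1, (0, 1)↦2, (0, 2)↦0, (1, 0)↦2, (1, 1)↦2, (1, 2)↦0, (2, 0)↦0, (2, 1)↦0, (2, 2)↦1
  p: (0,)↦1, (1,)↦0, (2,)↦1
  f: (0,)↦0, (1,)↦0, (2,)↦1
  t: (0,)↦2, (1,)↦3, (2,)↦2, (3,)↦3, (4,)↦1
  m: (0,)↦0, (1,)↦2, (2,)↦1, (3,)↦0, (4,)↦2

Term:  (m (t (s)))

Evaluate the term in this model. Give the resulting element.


  s = 2
  (t (s)) = t(2,) = 2
  (m (t (s))) = m(2,) = 1

value = 1


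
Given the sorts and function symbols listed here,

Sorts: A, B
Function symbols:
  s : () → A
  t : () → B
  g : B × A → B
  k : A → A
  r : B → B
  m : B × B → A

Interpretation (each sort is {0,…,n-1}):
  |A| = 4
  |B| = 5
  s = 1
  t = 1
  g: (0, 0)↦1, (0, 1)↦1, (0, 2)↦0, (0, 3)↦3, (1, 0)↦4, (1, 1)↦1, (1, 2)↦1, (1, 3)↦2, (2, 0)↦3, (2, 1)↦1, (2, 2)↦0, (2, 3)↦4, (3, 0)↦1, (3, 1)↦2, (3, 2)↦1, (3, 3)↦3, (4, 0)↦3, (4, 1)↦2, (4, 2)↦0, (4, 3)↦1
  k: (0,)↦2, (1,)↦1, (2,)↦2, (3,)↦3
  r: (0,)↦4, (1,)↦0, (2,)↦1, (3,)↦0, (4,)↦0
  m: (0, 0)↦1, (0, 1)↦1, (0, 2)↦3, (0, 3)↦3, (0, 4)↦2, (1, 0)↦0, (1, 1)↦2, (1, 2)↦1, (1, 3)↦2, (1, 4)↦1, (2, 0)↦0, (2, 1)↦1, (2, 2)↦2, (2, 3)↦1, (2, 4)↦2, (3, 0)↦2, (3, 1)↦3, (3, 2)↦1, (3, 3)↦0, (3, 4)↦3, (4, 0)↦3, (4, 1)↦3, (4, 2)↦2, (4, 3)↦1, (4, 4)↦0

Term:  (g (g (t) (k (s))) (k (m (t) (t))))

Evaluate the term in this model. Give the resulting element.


  t = 1
  s = 1
  (k (s)) = k(1,) = 1
  (g (t) (k (s))) = g(1, 1) = 1
  t = 1
  t = 1
  (m (t) (t)) = m(1, 1) = 2
  (k (m (t) (t))) = k(2,) = 2
  (g (g (t) (k (s))) (k (m (t) (t)))) = g(1, 2) = 1

value = 1


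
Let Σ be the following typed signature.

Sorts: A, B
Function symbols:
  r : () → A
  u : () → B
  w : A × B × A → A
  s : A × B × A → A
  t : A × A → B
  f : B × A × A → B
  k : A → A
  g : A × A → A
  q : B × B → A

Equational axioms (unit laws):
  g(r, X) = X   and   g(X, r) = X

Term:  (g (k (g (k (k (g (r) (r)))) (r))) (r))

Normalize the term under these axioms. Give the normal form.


1. (g (k (g (k (k (g (r) (r)))) (r))) (r))  →  (k (g (k (k (g (r) (r)))) (r)))
2. (k (g (k (k (g (r) (r)))) (r)))  →  (k (k (k (g (r) (r)))))
3. (k (k (k (g (r) (r)))))  →  (k (k (k (r))))

normal form = (k (k (k (r))))


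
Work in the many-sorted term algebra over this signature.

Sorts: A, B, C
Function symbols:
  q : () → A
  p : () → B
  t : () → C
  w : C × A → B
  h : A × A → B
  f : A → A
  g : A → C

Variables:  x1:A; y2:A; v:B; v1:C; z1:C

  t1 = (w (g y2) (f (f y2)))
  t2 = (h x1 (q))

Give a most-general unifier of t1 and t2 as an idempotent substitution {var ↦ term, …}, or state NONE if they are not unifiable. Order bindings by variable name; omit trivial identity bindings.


head clash or occurs-check failure — not unifiable

NONE (not unifiable)


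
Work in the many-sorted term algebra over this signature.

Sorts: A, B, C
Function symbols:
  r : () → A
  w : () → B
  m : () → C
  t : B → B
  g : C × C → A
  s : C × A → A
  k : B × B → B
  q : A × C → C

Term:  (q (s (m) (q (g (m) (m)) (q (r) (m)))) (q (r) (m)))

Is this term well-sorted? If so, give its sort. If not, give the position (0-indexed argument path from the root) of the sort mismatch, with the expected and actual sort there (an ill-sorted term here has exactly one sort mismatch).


    (m) : C
        (m) : C
        (m) : C
      (g (m) (m)) : A
        (r) : A
        (m) : C
      (q (r) (m)) : C
    (q (g (m) (m)) (q (r) (m))) : C
  (s (m) (q (g (m) (m)) (q (r) (m)))) : ✗ arg 1 at [0, 1] has sort C, expected A
    (r) : A
    (m) : C
  (q (r) (m)) : C

ill-sorted at position [0, 1]: expected A, got C


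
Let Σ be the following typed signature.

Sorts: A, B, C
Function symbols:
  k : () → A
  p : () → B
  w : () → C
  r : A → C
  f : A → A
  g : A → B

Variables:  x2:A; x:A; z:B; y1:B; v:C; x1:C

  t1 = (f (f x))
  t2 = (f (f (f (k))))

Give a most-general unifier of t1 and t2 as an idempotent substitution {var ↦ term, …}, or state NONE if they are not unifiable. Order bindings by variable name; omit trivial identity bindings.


{x ↦ (f (k))}


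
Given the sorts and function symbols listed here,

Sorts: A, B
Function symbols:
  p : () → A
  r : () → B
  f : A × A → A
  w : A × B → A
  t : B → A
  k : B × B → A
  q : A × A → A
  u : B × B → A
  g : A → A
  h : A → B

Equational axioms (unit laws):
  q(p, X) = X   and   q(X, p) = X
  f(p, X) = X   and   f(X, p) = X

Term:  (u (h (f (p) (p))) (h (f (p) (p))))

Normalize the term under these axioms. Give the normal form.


1. (u (h (f (p) (p))) (h (f (p) (p))))  →  (u (h (p)) (h (f (p) (p))))
2. (u (h (p)) (h (f (p) (p))))  →  (u (h (p)) (h (p)))

normal form = (u (h (p)) (h (p)))


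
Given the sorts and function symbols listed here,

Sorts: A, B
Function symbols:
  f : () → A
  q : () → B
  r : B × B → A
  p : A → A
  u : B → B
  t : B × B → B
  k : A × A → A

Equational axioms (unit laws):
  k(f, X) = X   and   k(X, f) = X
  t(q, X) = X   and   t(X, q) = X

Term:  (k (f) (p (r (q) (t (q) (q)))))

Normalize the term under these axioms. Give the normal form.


normal form = (p (r (q) (q)))

1. (k (f) (p (r (q) (t (q) (q)))))  →  (p (r (q) (t (q) (q))))
2. (p (r (q) (t (q) (q))))  →  (p (r (q) (q)))


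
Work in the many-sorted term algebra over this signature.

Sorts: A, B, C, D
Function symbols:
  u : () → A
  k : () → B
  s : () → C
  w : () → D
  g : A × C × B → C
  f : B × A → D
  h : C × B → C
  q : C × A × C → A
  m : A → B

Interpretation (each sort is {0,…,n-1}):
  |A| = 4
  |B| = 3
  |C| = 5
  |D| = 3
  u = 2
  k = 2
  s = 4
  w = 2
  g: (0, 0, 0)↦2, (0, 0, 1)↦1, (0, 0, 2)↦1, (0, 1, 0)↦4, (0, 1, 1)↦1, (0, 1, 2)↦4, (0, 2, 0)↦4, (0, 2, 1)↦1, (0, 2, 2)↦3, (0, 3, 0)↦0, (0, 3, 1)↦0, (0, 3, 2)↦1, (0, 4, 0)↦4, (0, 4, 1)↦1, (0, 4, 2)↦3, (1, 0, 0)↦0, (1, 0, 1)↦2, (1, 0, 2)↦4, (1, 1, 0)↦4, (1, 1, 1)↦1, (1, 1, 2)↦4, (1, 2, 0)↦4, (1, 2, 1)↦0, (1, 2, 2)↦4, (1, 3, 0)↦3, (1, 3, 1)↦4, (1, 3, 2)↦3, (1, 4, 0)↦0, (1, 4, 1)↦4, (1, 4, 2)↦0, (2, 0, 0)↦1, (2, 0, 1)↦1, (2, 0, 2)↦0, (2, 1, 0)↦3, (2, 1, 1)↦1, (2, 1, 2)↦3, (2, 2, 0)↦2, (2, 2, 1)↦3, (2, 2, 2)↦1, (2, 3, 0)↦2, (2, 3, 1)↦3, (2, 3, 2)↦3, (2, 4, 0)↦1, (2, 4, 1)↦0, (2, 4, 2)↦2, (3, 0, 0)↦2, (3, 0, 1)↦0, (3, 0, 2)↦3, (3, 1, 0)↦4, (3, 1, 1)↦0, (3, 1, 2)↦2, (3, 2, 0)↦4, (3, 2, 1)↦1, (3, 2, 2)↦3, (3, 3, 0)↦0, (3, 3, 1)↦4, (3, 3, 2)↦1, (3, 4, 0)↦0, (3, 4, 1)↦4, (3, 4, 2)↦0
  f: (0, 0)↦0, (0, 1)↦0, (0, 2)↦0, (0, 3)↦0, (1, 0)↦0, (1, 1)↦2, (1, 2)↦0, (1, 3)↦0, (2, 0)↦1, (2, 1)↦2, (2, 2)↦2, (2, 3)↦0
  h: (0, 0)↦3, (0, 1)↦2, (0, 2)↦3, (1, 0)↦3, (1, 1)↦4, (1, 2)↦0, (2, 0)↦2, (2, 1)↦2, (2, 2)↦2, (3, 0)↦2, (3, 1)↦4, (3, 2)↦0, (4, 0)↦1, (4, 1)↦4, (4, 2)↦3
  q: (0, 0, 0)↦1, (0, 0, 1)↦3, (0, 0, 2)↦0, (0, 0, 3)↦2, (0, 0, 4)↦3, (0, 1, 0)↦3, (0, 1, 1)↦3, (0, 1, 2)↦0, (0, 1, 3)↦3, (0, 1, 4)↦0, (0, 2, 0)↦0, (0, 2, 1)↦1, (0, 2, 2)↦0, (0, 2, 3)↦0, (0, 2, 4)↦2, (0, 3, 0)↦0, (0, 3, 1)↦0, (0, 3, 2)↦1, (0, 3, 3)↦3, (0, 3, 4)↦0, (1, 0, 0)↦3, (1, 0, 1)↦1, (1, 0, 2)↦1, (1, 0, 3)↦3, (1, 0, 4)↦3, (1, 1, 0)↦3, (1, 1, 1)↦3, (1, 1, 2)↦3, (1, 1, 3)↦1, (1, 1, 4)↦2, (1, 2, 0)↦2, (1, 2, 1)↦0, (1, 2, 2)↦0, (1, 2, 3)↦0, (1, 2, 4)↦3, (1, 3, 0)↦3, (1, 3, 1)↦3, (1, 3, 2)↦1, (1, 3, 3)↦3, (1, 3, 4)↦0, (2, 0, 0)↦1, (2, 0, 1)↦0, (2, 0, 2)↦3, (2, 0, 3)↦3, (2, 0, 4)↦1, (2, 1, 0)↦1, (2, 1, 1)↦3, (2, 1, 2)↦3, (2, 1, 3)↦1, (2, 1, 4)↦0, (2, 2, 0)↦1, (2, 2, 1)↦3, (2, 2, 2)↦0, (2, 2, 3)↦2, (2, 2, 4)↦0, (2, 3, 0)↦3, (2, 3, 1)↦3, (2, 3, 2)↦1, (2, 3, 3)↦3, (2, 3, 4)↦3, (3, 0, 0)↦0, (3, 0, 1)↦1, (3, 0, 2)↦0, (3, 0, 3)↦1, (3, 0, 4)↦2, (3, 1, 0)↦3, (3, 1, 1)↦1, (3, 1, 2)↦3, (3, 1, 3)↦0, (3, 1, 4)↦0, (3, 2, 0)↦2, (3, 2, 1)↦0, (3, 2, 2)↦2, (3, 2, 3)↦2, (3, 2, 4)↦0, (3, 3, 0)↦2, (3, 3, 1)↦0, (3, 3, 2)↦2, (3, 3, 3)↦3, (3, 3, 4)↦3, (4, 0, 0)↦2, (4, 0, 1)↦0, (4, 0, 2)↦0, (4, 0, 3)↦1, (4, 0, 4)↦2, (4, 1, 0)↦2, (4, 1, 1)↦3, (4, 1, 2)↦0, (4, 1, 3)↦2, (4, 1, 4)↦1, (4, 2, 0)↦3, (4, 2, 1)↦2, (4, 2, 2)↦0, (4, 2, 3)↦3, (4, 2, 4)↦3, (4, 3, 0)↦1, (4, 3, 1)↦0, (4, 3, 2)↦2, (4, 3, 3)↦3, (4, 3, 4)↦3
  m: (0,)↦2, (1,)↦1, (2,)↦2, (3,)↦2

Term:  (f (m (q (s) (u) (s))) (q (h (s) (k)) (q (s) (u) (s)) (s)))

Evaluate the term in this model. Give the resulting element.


  s = 4
  u = 2
  s = 4
  (q (s) (u) (s)) = q(4, 2, 4) = 3
  (m (q (s) (u) (s))) = m(3,) = 2
  s = 4
  k = 2
  (h (s) (k)) = h(4, 2) = 3
  s = 4
  u = 2
  s = 4
  (q (s) (u) (s)) = q(4, 2, 4) = 3
  s = 4
  (q (h (s) (k)) (q (s) (u) (s)) (s)) = q(3, 3, 4) = 3
  (f (m (q (s) (u) (s))) (q (h (s) (k)) (q (s) (u) (s)) (s))) = f(2, 3) = 0

value = 0


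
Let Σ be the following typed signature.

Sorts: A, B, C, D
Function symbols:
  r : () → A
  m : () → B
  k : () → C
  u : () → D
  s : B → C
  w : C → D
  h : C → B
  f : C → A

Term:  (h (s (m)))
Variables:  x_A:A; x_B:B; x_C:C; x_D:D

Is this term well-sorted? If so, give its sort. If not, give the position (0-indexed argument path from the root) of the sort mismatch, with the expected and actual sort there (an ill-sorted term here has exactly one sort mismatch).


    (m) : B
  (s (m)) : C
(h (s (m))) : B

well-sorted; sort = B


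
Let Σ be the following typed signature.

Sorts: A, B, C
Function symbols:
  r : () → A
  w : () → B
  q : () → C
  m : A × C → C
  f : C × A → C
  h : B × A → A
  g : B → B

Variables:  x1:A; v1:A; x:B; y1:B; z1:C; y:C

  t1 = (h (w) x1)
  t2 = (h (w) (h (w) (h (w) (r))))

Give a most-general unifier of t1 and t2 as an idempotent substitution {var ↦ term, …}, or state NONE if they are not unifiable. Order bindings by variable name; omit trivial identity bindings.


{x1 ↦ (h (w) (h (w) (r)))}


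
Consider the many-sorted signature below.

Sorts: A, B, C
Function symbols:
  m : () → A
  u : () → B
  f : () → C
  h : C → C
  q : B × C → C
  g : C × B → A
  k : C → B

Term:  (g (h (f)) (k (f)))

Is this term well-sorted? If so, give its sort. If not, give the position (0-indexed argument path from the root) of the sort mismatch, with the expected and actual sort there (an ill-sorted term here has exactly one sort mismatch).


well-sorted; sort = A

    (f) : C
  (h (f)) : C
    (f) : C
  (k (f)) : B
(g (h (f)) (k (f))) : A


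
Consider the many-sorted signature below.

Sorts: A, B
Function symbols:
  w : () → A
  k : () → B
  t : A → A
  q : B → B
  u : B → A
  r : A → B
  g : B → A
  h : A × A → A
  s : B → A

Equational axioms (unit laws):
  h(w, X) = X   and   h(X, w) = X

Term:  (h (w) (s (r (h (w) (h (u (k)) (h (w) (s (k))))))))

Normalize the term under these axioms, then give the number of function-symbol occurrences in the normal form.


size = 7

1. (h (w) (s (r (h (w) (h (u (k)) (h (w) (s (k))))))))  →  (s (r (h (w) (h (u (k)) (h (w) (s (k)))))))
2. (s (r (h (w) (h (u (k)) (h (w) (s (k)))))))  →  (s (r (h (u (k)) (h (w) (s (k))))))
3. (s (r (h (u (k)) (h (w) (s (k))))))  →  (s (r (h (u (k)) (s (k)))))
normal form: (s (r (h (u (k)) (s (k)))))


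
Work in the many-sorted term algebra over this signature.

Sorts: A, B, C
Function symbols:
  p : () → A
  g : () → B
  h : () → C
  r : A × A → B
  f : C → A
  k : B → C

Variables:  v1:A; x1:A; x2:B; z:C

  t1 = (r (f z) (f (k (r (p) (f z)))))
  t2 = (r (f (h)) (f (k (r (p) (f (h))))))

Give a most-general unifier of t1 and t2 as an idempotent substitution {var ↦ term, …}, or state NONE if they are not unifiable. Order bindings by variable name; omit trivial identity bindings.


{z ↦ (h)}


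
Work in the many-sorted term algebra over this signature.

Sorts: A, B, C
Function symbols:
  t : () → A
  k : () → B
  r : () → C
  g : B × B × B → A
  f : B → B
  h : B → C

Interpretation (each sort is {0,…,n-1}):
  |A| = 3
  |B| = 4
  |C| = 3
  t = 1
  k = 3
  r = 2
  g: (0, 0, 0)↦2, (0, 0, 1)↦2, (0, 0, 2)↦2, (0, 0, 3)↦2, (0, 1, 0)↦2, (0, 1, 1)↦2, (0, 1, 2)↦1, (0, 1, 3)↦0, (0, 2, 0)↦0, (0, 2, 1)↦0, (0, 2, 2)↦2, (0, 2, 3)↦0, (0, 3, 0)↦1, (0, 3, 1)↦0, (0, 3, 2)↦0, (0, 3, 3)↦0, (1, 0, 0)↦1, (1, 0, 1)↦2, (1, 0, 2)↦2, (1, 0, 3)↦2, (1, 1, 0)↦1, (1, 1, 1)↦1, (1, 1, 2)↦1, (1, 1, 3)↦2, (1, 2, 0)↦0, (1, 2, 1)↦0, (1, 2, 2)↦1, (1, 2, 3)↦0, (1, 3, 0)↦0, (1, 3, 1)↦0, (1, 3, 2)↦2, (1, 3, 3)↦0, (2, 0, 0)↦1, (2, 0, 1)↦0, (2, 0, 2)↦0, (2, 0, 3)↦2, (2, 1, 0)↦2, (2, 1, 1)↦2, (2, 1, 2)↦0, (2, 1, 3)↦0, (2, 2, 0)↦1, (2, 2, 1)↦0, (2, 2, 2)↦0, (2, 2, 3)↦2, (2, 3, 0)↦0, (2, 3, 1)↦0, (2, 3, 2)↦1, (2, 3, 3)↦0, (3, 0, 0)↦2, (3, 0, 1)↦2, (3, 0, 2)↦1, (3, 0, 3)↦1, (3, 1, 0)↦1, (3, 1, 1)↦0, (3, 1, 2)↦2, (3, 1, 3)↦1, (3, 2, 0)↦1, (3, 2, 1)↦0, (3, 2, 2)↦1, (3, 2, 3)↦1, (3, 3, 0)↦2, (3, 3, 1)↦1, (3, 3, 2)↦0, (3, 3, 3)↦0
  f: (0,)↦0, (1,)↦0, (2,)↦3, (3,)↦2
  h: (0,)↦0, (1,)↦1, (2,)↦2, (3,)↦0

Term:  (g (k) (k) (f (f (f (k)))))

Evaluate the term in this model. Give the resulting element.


value = 0

  k = 3
  k = 3
  k = 3
  (f (k)) = f(3,) = 2
  (f (f (k))) = f(2,) = 3
  (f (f (f (k)))) = f(3,) = 2
  (g (k) (k) (f (f (f (k))))) = g(3, 3, 2) = 0


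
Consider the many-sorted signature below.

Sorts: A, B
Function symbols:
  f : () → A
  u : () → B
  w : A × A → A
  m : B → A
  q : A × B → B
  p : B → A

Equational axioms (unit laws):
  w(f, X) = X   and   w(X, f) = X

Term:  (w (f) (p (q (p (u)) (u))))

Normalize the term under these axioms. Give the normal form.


1. (w (f) (p (q (p (u)) (u))))  →  (p (q (p (u)) (u)))

normal form = (p (q (p (u)) (u)))


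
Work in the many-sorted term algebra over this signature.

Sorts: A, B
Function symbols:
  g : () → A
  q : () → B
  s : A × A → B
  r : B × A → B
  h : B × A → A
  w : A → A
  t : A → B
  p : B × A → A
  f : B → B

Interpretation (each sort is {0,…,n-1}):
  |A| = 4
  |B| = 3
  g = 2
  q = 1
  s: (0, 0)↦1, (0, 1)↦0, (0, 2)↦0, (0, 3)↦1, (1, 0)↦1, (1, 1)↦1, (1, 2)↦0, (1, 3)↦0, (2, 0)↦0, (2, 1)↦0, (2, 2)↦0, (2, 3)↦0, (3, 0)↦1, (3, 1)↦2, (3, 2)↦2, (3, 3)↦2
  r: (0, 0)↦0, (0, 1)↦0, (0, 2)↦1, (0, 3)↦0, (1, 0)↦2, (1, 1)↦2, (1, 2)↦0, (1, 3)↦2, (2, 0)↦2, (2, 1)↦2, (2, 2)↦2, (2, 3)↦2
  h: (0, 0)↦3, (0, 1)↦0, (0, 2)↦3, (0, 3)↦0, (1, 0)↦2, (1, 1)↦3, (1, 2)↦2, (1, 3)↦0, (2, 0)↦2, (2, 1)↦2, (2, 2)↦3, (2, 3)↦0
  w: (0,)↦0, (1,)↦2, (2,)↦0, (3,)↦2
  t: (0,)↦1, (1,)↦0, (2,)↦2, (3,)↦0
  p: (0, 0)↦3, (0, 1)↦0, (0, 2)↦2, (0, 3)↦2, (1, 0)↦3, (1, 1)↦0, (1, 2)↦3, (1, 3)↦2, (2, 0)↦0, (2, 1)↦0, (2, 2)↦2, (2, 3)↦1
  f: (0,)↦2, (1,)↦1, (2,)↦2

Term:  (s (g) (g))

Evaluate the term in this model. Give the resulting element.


  g = 2
  g = 2
  (s (g) (g)) = s(2, 2) = 0

value = 0


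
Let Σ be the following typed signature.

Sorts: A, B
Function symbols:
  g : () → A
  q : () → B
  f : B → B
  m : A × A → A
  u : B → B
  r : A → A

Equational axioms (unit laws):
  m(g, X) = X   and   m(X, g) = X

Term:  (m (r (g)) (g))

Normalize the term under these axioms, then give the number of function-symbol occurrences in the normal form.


size = 2

1. (m (r (g)) (g))  →  (r (g))
normal form: (r (g))


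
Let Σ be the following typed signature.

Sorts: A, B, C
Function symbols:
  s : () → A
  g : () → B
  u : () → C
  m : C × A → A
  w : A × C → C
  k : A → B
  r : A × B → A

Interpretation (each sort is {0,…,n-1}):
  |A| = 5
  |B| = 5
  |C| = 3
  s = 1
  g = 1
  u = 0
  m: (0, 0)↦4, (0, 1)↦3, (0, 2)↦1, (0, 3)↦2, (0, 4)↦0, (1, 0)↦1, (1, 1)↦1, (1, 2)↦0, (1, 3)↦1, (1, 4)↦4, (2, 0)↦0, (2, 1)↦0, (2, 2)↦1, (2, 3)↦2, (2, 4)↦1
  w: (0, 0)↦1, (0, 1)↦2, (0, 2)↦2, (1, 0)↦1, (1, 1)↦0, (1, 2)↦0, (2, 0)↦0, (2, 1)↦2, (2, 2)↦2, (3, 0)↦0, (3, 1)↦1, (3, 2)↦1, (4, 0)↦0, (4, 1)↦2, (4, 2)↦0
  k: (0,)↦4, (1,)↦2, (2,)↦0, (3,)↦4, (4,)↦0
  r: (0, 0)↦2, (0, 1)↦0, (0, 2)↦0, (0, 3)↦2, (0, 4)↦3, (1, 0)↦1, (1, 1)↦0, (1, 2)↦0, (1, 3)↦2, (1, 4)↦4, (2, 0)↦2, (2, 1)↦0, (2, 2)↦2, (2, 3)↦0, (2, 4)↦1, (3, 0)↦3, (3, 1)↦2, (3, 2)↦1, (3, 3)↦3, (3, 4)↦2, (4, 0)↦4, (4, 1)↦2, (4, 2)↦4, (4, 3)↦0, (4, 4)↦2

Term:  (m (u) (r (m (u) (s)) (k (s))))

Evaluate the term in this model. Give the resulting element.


  u = 0
  u = 0
  s = 1
  (m (u) (s)) = m(0, 1) = 3
  s = 1
  (k (s)) = k(1,) = 2
  (r (m (u) (s)) (k (s))) = r(3, 2) = 1
  (m (u) (r (m (u) (s)) (k (s)))) = m(0, 1) = 3

value = 3
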